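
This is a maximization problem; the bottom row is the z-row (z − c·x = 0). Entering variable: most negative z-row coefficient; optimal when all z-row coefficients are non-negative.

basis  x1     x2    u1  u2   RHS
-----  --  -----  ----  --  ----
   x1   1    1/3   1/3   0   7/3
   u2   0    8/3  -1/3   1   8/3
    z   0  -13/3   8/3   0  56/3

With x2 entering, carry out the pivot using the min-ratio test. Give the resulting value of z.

Ratio test on column x2 — row 1: (7/3)/(1/3) = 7; row 2: (8/3)/(8/3) = 1. Minimum is 1 at row 2 (u2 leaves); pivot element 8/3.
Pivot on row 2; the z-row RHS becomes 56/3 − (-13/3)·1 = 23.

23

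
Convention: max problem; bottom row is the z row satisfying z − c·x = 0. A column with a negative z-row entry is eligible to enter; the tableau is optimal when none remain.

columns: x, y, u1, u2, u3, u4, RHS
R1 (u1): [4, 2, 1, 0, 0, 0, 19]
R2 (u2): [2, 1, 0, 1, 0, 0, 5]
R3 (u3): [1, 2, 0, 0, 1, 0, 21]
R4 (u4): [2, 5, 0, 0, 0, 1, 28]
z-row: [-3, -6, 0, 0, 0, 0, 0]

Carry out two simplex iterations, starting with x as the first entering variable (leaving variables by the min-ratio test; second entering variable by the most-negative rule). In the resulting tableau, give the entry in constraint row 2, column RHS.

Ratio test on column x — row 1: 19/4 = 19/4; row 2: 5/2 = 5/2; row 3: 21/1 = 21; row 4: 28/2 = 14. Minimum is 5/2 at row 2 (u2 leaves); pivot element 2.
Divide row 2 by 2; eliminate column x from the other rows.
Second iteration: most negative z-row entry is -9/2 in column y, so y enters.
Ratio test on column y — row 1: entry 0 ≤ 0; row 2: (5/2)/(1/2) = 5; row 3: (37/2)/(3/2) = 37/3; row 4: 23/4 = 23/4. Minimum is 5 at row 2 (x leaves); pivot element 1/2.
Divide row 2 by 1/2; eliminate column y from the other rows.
After both pivots, the entry at constraint row 2, column RHS is 5.

5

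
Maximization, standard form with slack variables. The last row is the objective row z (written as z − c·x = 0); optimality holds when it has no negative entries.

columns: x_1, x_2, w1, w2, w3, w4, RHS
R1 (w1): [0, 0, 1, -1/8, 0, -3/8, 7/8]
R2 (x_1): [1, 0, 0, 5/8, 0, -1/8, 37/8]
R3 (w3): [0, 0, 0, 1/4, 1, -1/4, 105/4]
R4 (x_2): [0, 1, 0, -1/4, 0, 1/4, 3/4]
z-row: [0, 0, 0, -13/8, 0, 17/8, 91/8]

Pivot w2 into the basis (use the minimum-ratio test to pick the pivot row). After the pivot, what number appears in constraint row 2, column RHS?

Ratio test on column w2 — row 1: entry -1/8 ≤ 0; row 2: (37/8)/(5/8) = 37/5; row 3: (105/4)/(1/4) = 105; row 4: entry -1/4 ≤ 0. Minimum is 37/5 at row 2 (x_1 leaves); pivot element 5/8.
Divide row 2 by 5/8; eliminate column w2 from the other rows.
In the new row 2, the RHS entry is the old entry divided by the pivot: (37/8)/(5/8) = 37/5.

37/5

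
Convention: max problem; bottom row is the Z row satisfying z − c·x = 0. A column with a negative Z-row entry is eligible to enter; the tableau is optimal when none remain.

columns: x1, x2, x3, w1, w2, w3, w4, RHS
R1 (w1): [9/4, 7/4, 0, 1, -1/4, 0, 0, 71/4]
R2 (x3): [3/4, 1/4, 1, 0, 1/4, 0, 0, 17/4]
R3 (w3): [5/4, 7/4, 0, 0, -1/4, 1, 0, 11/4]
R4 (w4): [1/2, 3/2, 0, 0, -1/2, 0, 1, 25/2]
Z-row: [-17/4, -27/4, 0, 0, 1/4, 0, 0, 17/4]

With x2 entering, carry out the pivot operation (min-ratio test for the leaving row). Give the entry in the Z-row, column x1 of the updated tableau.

Ratio test on column x2 — row 1: (71/4)/(7/4) = 71/7; row 2: (17/4)/(1/4) = 17; row 3: (11/4)/(7/4) = 11/7; row 4: (25/2)/(3/2) = 25/3. Minimum is 11/7 at row 3 (w3 leaves); pivot element 7/4.
Divide row 3 by 7/4; eliminate column x2 from the other rows.
Z-row update in column x1: -17/4 − (-27/4)·(5/7) = 4/7.

4/7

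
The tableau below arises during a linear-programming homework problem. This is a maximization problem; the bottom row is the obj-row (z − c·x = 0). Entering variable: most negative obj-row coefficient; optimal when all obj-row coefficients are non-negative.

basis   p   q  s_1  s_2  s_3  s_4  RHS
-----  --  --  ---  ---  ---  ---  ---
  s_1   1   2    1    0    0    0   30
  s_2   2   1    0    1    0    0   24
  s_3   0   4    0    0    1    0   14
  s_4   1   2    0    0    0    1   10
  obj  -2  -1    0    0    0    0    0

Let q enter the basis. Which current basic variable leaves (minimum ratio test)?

s_3

Column q entries and ratios — s_1: 30/2 = 15; s_2: 24/1 = 24; s_3: 14/4 = 7/2; s_4: 10/2 = 5.
Smallest ratio is 7/2 in the row of s_3, so s_3 leaves.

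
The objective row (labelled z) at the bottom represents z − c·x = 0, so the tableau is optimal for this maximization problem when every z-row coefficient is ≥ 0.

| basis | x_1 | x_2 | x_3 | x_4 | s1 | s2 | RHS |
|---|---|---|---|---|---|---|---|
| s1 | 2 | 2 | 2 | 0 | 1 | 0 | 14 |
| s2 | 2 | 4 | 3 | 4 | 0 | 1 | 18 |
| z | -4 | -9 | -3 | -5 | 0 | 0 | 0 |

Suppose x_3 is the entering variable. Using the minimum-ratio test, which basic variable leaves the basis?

Column x_3 entries and ratios — s1: 14/2 = 7; s2: 18/3 = 6.
Smallest ratio is 6 in the row of s2, so s2 leaves.

s2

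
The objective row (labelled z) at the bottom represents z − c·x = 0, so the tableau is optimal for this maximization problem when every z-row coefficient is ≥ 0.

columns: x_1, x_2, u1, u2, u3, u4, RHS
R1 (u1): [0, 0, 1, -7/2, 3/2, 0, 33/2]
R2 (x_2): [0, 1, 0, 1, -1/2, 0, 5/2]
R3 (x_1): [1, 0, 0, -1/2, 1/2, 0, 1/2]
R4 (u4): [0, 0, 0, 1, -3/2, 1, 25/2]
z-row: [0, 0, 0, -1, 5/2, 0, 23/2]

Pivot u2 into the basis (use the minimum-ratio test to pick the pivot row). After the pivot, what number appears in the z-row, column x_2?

Ratio test on column u2 — row 1: entry -7/2 ≤ 0; row 2: (5/2)/1 = 5/2; row 3: entry -1/2 ≤ 0; row 4: (25/2)/1 = 25/2. Minimum is 5/2 at row 2 (x_2 leaves); pivot element 1.
Divide row 2 by 1; eliminate column u2 from the other rows.
z-row update in column x_2: 0 − (-1)·1 = 1.

1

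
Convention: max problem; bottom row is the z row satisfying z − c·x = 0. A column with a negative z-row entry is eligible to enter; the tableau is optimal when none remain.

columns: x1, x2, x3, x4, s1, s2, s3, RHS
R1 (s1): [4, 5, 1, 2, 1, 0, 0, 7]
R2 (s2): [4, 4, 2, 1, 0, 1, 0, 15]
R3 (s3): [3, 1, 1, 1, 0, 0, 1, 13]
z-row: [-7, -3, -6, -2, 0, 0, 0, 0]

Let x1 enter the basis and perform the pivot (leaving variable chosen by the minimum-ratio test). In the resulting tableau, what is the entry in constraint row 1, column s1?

Ratio test on column x1 — row 1: 7/4 = 7/4; row 2: 15/4 = 15/4; row 3: 13/3 = 13/3. Minimum is 7/4 at row 1 (s1 leaves); pivot element 4.
Divide row 1 by 4; eliminate column x1 from the other rows.
In the new row 1, the s1 entry is the old entry divided by the pivot: 1/4 = 1/4.

1/4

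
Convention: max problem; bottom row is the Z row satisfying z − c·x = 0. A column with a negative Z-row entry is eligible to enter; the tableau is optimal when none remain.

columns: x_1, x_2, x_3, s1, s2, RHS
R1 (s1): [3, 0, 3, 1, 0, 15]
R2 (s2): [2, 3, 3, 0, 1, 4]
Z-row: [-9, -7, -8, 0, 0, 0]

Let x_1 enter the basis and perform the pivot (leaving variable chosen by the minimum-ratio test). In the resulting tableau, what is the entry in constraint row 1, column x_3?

-3/2

Ratio test on column x_1 — row 1: 15/3 = 5; row 2: 4/2 = 2. Minimum is 2 at row 2 (s2 leaves); pivot element 2.
Divide row 2 by 2; eliminate column x_1 from the other rows.
Row 1 update in column x_3: 3 − 3·(3/2) = -3/2.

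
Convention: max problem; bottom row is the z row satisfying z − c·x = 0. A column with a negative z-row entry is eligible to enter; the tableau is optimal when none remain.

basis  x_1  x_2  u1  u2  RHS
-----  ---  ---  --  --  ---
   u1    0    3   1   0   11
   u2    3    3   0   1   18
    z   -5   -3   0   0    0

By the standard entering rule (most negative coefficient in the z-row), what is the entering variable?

x_1

Negative z-row entries: x_1: -5, x_2: -3.
The most negative is -5 in column x_1, so x_1 enters.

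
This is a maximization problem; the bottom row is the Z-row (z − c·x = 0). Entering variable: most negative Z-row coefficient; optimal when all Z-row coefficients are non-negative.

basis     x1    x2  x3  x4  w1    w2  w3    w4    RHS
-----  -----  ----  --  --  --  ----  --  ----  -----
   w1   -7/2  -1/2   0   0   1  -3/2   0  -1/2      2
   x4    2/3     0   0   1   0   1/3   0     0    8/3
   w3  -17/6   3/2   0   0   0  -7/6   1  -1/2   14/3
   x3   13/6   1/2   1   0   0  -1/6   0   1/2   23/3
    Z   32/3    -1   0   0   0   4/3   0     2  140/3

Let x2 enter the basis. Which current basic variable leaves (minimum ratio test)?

Column x2 entries and ratios — w1: -1/2 ≤ 0, skip; x4: 0 ≤ 0, skip; w3: (14/3)/(3/2) = 28/9; x3: (23/3)/(1/2) = 46/3.
Smallest ratio is 28/9 in the row of w3, so w3 leaves.

w3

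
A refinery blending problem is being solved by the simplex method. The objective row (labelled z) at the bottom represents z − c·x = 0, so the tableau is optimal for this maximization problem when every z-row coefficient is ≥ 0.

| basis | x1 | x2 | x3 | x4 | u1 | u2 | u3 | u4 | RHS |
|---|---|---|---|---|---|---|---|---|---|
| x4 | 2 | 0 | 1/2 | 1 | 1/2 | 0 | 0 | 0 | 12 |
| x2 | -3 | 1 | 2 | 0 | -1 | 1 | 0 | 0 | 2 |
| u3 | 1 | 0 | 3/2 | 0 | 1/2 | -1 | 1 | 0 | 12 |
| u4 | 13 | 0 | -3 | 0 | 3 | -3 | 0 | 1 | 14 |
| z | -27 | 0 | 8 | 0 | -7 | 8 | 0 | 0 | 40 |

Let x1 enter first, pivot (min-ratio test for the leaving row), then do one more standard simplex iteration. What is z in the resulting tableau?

Ratio test on column x1 — row 1: 12/2 = 6; row 2: entry -3 ≤ 0; row 3: 12/1 = 12; row 4: 14/13 = 14/13. Minimum is 14/13 at row 4 (u4 leaves); pivot element 13.
Pivot on row 4; the z-row RHS becomes 40 − (-27)·(14/13) = 898/13.
Next entering variable (most negative z-row entry -10/13): u1.
Ratio test on column u1 — row 1: (128/13)/(1/26) = 256; row 2: entry -4/13 ≤ 0; row 3: (142/13)/(7/26) = 284/7; row 4: (14/13)/(3/13) = 14/3. Minimum is 14/3 at row 4 (x1 leaves); pivot element 3/13.
After the second pivot the z-row RHS is 898/13 − (-10/13)·(14/3) = 218/3.

218/3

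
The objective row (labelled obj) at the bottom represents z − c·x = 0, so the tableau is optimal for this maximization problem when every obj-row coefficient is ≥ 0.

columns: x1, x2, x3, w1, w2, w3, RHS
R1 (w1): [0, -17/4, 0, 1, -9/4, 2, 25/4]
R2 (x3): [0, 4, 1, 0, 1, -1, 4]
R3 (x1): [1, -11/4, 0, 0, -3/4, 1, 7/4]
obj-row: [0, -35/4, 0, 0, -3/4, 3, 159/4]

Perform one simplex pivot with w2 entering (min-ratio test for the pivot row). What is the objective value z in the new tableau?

171/4

Ratio test on column w2 — row 1: entry -9/4 ≤ 0; row 2: 4/1 = 4; row 3: entry -3/4 ≤ 0. Minimum is 4 at row 2 (x3 leaves); pivot element 1.
Pivot on row 2; the obj-row RHS becomes 159/4 − (-3/4)·4 = 171/4.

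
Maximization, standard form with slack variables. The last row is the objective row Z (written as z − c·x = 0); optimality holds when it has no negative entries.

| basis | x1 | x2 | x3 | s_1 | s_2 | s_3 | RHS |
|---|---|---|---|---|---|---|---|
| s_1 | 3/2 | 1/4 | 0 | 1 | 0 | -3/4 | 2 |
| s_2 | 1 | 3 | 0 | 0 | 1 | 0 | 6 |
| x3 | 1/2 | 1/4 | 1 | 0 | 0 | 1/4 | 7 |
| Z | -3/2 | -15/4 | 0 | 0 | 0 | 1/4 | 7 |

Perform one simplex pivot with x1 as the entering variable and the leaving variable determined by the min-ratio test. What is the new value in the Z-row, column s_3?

Ratio test on column x1 — row 1: 2/(3/2) = 4/3; row 2: 6/1 = 6; row 3: 7/(1/2) = 14. Minimum is 4/3 at row 1 (s_1 leaves); pivot element 3/2.
Divide row 1 by 3/2; eliminate column x1 from the other rows.
Z-row update in column s_3: 1/4 − (-3/2)·(-1/2) = -1/2.

-1/2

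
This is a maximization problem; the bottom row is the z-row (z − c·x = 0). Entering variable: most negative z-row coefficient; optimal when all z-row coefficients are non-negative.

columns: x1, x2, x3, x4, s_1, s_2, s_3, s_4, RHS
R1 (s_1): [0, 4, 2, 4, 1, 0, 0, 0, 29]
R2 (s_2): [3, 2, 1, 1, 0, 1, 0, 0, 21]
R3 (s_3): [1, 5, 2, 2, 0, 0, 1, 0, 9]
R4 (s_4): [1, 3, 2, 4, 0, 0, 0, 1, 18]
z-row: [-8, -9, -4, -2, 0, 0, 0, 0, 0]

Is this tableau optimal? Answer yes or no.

no

The z-row has a negative entry -9 in column x2, so it is not optimal.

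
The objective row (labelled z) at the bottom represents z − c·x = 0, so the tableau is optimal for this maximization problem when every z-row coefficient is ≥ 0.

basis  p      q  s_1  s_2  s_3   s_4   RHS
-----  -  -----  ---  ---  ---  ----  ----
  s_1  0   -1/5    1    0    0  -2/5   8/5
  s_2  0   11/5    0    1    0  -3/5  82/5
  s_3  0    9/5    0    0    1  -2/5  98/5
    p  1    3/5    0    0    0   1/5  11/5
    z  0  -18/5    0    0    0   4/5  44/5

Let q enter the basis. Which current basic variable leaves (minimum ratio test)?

p

Column q entries and ratios — s_1: -1/5 ≤ 0, skip; s_2: (82/5)/(11/5) = 82/11; s_3: (98/5)/(9/5) = 98/9; p: (11/5)/(3/5) = 11/3.
Smallest ratio is 11/3 in the row of p, so p leaves.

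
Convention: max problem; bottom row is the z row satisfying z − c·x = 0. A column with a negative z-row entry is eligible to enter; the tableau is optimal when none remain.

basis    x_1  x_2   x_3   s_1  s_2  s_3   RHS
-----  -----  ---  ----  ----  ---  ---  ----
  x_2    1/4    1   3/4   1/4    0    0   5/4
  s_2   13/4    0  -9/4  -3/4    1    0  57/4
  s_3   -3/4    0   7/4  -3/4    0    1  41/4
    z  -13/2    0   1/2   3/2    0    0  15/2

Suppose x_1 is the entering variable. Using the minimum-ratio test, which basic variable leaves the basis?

Column x_1 entries and ratios — x_2: (5/4)/(1/4) = 5; s_2: (57/4)/(13/4) = 57/13; s_3: -3/4 ≤ 0, skip.
Smallest ratio is 57/13 in the row of s_2, so s_2 leaves.

s_2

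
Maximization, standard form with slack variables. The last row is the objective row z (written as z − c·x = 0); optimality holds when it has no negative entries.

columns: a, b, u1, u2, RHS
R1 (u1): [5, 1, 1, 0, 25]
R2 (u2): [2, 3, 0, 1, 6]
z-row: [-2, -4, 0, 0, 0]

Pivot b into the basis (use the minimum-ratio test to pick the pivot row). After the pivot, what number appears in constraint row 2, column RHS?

2

Ratio test on column b — row 1: 25/1 = 25; row 2: 6/3 = 2. Minimum is 2 at row 2 (u2 leaves); pivot element 3.
Divide row 2 by 3; eliminate column b from the other rows.
In the new row 2, the RHS entry is the old entry divided by the pivot: 6/3 = 2.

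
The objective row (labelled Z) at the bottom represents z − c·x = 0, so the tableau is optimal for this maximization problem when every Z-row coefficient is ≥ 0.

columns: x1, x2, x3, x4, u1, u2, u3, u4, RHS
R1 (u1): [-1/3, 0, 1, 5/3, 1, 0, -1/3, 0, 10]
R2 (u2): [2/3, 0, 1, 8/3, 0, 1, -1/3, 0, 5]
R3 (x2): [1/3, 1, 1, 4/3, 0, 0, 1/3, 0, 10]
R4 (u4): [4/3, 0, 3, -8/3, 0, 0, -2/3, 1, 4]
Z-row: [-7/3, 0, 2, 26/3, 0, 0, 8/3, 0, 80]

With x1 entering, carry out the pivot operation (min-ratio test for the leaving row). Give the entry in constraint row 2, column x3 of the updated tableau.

-1/2

Ratio test on column x1 — row 1: entry -1/3 ≤ 0; row 2: 5/(2/3) = 15/2; row 3: 10/(1/3) = 30; row 4: 4/(4/3) = 3. Minimum is 3 at row 4 (u4 leaves); pivot element 4/3.
Divide row 4 by 4/3; eliminate column x1 from the other rows.
Row 2 update in column x3: 1 − (2/3)·(9/4) = -1/2.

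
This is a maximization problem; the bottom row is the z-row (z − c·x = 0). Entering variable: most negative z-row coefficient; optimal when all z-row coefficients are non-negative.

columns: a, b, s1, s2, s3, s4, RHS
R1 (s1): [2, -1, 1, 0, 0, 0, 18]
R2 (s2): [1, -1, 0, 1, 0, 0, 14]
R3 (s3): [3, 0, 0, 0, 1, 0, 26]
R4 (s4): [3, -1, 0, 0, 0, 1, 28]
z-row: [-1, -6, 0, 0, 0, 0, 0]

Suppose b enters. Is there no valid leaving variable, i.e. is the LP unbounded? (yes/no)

Every constraint-row entry in column b is ≤ 0, so increasing b is unbounded.

yes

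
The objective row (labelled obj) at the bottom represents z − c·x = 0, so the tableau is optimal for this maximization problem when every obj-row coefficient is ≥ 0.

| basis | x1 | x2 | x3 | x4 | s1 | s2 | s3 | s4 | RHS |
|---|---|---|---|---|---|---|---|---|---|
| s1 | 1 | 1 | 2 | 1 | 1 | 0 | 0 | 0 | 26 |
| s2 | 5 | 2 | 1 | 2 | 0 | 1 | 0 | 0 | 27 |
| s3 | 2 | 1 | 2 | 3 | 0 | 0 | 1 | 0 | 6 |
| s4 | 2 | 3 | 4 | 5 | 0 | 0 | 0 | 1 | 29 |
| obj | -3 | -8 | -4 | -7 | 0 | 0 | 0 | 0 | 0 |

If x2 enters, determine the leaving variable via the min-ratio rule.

Column x2 entries and ratios — s1: 26/1 = 26; s2: 27/2 = 27/2; s3: 6/1 = 6; s4: 29/3 = 29/3.
Smallest ratio is 6 in the row of s3, so s3 leaves.

s3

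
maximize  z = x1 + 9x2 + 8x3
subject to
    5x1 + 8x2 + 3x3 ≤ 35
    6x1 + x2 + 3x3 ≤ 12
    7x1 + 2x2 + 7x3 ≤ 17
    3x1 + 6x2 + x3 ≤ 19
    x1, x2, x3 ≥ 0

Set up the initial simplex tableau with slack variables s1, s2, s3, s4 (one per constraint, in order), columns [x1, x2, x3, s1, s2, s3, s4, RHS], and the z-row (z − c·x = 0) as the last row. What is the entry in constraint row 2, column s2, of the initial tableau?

1

Slack s2 belongs to constraint 2; its column is the unit vector e_2, so the entry in row 2 is 1.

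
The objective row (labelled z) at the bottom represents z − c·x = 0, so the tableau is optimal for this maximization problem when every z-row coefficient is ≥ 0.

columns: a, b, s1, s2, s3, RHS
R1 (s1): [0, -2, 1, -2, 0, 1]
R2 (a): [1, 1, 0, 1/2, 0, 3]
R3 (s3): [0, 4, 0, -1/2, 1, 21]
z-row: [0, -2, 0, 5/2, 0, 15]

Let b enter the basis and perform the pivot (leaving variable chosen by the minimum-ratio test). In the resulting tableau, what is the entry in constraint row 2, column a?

Ratio test on column b — row 1: entry -2 ≤ 0; row 2: 3/1 = 3; row 3: 21/4 = 21/4. Minimum is 3 at row 2 (a leaves); pivot element 1.
Divide row 2 by 1; eliminate column b from the other rows.
In the new row 2, the a entry is the old entry divided by the pivot: 1/1 = 1.

1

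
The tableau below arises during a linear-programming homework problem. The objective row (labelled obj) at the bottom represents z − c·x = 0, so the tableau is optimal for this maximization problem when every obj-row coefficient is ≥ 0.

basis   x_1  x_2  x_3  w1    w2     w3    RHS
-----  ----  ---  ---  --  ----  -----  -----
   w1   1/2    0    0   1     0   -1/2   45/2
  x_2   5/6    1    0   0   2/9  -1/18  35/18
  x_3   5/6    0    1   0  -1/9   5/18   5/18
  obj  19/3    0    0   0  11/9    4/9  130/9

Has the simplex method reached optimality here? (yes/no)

yes

Every obj-row coefficient is ≥ 0, so the tableau is optimal.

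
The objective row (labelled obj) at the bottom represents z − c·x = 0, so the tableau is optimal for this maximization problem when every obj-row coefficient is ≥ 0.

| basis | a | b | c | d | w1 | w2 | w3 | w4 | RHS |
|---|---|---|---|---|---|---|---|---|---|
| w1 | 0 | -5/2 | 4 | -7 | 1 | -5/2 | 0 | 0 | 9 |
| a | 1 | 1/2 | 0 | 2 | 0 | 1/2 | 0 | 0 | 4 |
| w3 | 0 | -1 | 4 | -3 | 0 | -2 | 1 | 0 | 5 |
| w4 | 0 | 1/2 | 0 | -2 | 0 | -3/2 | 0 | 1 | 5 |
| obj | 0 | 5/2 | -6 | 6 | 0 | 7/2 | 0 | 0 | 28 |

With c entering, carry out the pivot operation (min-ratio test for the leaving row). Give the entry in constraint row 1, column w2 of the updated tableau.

-1/2

Ratio test on column c — row 1: 9/4 = 9/4; row 2: entry 0 ≤ 0; row 3: 5/4 = 5/4; row 4: entry 0 ≤ 0. Minimum is 5/4 at row 3 (w3 leaves); pivot element 4.
Divide row 3 by 4; eliminate column c from the other rows.
Row 1 update in column w2: -5/2 − 4·(-1/2) = -1/2.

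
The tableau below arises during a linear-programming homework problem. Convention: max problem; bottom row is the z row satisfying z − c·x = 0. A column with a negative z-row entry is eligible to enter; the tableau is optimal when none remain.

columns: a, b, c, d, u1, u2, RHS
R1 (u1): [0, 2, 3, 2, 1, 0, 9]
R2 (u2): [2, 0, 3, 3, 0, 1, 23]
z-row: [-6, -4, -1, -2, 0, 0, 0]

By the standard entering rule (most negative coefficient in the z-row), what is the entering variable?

a

Negative z-row entries: a: -6, b: -4, c: -1, d: -2.
The most negative is -6 in column a, so a enters.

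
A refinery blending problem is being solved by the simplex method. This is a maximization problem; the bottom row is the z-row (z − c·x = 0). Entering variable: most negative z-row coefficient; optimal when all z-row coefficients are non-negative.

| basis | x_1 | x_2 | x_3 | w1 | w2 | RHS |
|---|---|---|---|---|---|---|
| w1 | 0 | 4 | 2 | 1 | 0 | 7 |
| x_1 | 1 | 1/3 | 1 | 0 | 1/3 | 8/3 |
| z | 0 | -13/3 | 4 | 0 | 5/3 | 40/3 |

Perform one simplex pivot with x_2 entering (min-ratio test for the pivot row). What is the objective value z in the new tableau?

251/12

Ratio test on column x_2 — row 1: 7/4 = 7/4; row 2: (8/3)/(1/3) = 8. Minimum is 7/4 at row 1 (w1 leaves); pivot element 4.
Pivot on row 1; the z-row RHS becomes 40/3 − (-13/3)·(7/4) = 251/12.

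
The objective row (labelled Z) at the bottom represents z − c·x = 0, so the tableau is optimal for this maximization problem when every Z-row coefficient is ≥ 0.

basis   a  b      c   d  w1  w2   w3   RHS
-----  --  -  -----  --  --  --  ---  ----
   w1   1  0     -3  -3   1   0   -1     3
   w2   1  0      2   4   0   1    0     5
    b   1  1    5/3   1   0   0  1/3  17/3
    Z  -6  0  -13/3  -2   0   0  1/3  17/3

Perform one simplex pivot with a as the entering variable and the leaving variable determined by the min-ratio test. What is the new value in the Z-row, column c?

Ratio test on column a — row 1: 3/1 = 3; row 2: 5/1 = 5; row 3: (17/3)/1 = 17/3. Minimum is 3 at row 1 (w1 leaves); pivot element 1.
Divide row 1 by 1; eliminate column a from the other rows.
Z-row update in column c: -13/3 − (-6)·(-3) = -67/3.

-67/3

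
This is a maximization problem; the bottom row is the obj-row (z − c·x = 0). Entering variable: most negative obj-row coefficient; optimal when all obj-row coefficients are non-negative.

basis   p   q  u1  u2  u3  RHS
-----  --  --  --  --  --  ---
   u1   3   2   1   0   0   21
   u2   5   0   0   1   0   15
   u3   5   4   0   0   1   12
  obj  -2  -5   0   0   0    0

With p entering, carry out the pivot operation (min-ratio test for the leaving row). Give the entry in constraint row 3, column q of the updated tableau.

4/5

Ratio test on column p — row 1: 21/3 = 7; row 2: 15/5 = 3; row 3: 12/5 = 12/5. Minimum is 12/5 at row 3 (u3 leaves); pivot element 5.
Divide row 3 by 5; eliminate column p from the other rows.
In the new row 3, the q entry is the old entry divided by the pivot: 4/5 = 4/5.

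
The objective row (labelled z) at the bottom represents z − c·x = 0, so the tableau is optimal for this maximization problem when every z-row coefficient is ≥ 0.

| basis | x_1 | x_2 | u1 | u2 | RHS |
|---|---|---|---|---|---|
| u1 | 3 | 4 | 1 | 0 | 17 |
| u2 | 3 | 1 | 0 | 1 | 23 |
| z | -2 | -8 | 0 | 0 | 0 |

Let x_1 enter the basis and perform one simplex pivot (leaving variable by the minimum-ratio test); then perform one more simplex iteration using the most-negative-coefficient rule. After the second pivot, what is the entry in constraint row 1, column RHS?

17/4

Ratio test on column x_1 — row 1: 17/3 = 17/3; row 2: 23/3 = 23/3. Minimum is 17/3 at row 1 (u1 leaves); pivot element 3.
Divide row 1 by 3; eliminate column x_1 from the other rows.
Second iteration: most negative z-row entry is -16/3 in column x_2, so x_2 enters.
Ratio test on column x_2 — row 1: (17/3)/(4/3) = 17/4; row 2: entry -3 ≤ 0. Minimum is 17/4 at row 1 (x_1 leaves); pivot element 4/3.
Divide row 1 by 4/3; eliminate column x_2 from the other rows.
After both pivots, the entry at constraint row 1, column RHS is 17/4.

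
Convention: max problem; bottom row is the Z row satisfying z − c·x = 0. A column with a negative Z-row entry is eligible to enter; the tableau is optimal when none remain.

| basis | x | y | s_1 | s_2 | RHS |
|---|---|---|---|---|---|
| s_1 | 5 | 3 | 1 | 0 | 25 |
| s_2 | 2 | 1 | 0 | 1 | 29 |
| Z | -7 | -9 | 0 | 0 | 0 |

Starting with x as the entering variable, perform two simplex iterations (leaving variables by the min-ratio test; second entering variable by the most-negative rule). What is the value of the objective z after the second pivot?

Ratio test on column x — row 1: 25/5 = 5; row 2: 29/2 = 29/2. Minimum is 5 at row 1 (s_1 leaves); pivot element 5.
Pivot on row 1; the Z-row RHS becomes 0 − (-7)·5 = 35.
Next entering variable (most negative Z-row entry -24/5): y.
Ratio test on column y — row 1: 5/(3/5) = 25/3; row 2: entry -1/5 ≤ 0. Minimum is 25/3 at row 1 (x leaves); pivot element 3/5.
After the second pivot the Z-row RHS is 35 − (-24/5)·(25/3) = 75.

75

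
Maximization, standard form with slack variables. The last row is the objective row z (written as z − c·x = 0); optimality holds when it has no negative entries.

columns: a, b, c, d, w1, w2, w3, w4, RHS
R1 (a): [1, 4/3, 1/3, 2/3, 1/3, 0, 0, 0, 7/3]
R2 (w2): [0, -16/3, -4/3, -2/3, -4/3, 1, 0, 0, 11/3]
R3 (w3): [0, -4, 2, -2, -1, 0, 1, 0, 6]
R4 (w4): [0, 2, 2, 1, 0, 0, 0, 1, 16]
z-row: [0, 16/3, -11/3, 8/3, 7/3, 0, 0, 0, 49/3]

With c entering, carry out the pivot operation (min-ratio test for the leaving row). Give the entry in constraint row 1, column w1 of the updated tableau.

Ratio test on column c — row 1: (7/3)/(1/3) = 7; row 2: entry -4/3 ≤ 0; row 3: 6/2 = 3; row 4: 16/2 = 8. Minimum is 3 at row 3 (w3 leaves); pivot element 2.
Divide row 3 by 2; eliminate column c from the other rows.
Row 1 update in column w1: 1/3 − (1/3)·(-1/2) = 1/2.

1/2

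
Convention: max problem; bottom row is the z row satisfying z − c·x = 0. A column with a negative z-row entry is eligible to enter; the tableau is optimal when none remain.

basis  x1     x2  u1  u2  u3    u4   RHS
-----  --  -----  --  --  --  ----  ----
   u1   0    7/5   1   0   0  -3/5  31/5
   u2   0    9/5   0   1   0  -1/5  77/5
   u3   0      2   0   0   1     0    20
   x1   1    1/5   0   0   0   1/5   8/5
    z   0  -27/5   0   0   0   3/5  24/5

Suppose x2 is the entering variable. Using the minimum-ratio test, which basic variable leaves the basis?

u1

Column x2 entries and ratios — u1: (31/5)/(7/5) = 31/7; u2: (77/5)/(9/5) = 77/9; u3: 20/2 = 10; x1: (8/5)/(1/5) = 8.
Smallest ratio is 31/7 in the row of u1, so u1 leaves.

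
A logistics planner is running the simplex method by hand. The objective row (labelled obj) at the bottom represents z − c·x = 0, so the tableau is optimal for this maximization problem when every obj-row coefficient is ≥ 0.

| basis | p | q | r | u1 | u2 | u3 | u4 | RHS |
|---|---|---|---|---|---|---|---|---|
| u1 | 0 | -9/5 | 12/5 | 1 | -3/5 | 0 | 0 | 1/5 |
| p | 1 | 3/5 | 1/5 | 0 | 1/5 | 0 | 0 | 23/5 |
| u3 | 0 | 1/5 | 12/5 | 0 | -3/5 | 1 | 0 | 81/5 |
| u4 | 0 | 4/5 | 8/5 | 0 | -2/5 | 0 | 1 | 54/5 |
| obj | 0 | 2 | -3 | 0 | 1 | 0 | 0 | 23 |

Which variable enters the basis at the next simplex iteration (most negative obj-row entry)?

Negative obj-row entries: r: -3.
The most negative is -3 in column r, so r enters.

r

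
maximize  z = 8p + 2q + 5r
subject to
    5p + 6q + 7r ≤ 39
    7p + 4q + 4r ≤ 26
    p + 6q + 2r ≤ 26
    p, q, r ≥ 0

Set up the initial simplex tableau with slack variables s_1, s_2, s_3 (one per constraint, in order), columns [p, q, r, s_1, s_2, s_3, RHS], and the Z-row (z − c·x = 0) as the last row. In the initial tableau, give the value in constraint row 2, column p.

7

Constraint 2 has coefficient 7 on p.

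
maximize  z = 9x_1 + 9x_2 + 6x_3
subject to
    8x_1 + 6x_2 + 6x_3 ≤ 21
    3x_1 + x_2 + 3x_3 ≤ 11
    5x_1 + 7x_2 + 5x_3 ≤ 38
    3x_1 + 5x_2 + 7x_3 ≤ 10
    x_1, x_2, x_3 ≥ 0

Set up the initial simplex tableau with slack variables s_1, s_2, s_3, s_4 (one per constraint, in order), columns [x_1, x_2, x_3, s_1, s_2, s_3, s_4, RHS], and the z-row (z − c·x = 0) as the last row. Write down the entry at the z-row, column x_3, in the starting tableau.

-6

The z-row carries the negated objective coefficients: the x_3 entry is -6.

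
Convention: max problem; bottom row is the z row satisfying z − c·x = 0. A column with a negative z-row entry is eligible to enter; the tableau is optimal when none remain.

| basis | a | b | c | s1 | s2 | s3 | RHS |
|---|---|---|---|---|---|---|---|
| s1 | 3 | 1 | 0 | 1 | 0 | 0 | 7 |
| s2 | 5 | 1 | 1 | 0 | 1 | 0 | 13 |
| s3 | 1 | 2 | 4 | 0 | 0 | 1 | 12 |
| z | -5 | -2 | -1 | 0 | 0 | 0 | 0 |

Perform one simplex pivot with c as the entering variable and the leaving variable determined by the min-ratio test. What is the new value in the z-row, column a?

-19/4

Ratio test on column c — row 1: entry 0 ≤ 0; row 2: 13/1 = 13; row 3: 12/4 = 3. Minimum is 3 at row 3 (s3 leaves); pivot element 4.
Divide row 3 by 4; eliminate column c from the other rows.
z-row update in column a: -5 − (-1)·(1/4) = -19/4.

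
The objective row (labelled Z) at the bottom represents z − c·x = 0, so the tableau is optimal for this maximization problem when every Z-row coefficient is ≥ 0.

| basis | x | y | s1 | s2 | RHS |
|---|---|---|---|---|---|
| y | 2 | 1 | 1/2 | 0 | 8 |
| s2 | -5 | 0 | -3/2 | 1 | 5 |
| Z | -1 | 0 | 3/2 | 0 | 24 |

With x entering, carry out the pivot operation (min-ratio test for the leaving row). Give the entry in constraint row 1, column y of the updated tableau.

Ratio test on column x — row 1: 8/2 = 4; row 2: entry -5 ≤ 0. Minimum is 4 at row 1 (y leaves); pivot element 2.
Divide row 1 by 2; eliminate column x from the other rows.
In the new row 1, the y entry is the old entry divided by the pivot: 1/2 = 1/2.

1/2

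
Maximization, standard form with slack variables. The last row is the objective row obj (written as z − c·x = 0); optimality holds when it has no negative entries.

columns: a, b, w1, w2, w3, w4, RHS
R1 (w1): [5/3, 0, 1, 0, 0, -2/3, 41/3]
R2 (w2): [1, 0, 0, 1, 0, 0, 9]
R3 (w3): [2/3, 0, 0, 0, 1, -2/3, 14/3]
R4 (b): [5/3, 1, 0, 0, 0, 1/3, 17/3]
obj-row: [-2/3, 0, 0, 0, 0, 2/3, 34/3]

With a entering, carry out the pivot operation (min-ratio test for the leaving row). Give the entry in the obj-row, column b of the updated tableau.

2/5

Ratio test on column a — row 1: (41/3)/(5/3) = 41/5; row 2: 9/1 = 9; row 3: (14/3)/(2/3) = 7; row 4: (17/3)/(5/3) = 17/5. Minimum is 17/5 at row 4 (b leaves); pivot element 5/3.
Divide row 4 by 5/3; eliminate column a from the other rows.
obj-row update in column b: 0 − (-2/3)·(3/5) = 2/5.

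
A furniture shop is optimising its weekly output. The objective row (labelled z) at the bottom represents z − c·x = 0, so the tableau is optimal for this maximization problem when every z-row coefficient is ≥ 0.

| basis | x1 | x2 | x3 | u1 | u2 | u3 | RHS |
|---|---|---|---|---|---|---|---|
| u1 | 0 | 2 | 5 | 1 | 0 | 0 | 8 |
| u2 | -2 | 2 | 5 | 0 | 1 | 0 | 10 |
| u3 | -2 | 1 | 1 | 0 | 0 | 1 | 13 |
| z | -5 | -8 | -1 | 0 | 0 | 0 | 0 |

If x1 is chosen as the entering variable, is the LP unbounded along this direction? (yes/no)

yes

Every constraint-row entry in column x1 is ≤ 0, so increasing x1 is unbounded.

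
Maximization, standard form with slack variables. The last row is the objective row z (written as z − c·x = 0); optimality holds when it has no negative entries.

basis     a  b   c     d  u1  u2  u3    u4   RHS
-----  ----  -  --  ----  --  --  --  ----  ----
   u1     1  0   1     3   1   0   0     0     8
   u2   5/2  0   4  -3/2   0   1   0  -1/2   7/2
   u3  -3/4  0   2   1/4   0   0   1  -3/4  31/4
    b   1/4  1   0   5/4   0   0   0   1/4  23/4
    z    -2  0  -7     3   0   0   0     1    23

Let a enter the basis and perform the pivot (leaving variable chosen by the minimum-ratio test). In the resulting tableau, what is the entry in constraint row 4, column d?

Ratio test on column a — row 1: 8/1 = 8; row 2: (7/2)/(5/2) = 7/5; row 3: entry -3/4 ≤ 0; row 4: (23/4)/(1/4) = 23. Minimum is 7/5 at row 2 (u2 leaves); pivot element 5/2.
Divide row 2 by 5/2; eliminate column a from the other rows.
Row 4 update in column d: 5/4 − (1/4)·(-3/5) = 7/5.

7/5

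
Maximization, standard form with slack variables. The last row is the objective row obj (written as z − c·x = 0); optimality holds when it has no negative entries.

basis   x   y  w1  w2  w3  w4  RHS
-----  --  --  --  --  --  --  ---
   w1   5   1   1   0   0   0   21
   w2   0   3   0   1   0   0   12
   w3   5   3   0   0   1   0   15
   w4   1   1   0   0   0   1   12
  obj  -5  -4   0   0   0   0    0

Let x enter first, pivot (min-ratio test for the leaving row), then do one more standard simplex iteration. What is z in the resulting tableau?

Ratio test on column x — row 1: 21/5 = 21/5; row 2: entry 0 ≤ 0; row 3: 15/5 = 3; row 4: 12/1 = 12. Minimum is 3 at row 3 (w3 leaves); pivot element 5.
Pivot on row 3; the obj-row RHS becomes 0 − (-5)·3 = 15.
Next entering variable (most negative obj-row entry -1): y.
Ratio test on column y — row 1: entry -2 ≤ 0; row 2: 12/3 = 4; row 3: 3/(3/5) = 5; row 4: 9/(2/5) = 45/2. Minimum is 4 at row 2 (w2 leaves); pivot element 3.
After the second pivot the obj-row RHS is 15 − (-1)·4 = 19.

19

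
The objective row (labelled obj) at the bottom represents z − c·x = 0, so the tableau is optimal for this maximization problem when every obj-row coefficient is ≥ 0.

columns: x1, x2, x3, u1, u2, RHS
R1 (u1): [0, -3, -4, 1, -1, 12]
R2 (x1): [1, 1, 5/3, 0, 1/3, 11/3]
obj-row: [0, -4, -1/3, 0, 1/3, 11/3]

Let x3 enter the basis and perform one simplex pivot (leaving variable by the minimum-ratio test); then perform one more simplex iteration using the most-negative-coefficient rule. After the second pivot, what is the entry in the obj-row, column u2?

5/3

Ratio test on column x3 — row 1: entry -4 ≤ 0; row 2: (11/3)/(5/3) = 11/5. Minimum is 11/5 at row 2 (x1 leaves); pivot element 5/3.
Divide row 2 by 5/3; eliminate column x3 from the other rows.
Second iteration: most negative obj-row entry is -19/5 in column x2, so x2 enters.
Ratio test on column x2 — row 1: entry -3/5 ≤ 0; row 2: (11/5)/(3/5) = 11/3. Minimum is 11/3 at row 2 (x3 leaves); pivot element 3/5.
Divide row 2 by 3/5; eliminate column x2 from the other rows.
After both pivots, the entry at the obj-row, column u2 is 5/3.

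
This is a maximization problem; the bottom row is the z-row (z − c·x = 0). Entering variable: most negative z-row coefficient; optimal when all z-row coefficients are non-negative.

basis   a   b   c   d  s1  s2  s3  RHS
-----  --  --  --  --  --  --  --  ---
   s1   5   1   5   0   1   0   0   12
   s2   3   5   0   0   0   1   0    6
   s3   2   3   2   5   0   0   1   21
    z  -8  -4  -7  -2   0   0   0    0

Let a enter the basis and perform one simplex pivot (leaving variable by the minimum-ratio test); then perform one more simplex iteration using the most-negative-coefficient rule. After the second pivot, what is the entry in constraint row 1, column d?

Ratio test on column a — row 1: 12/5 = 12/5; row 2: 6/3 = 2; row 3: 21/2 = 21/2. Minimum is 2 at row 2 (s2 leaves); pivot element 3.
Divide row 2 by 3; eliminate column a from the other rows.
Second iteration: most negative z-row entry is -7 in column c, so c enters.
Ratio test on column c — row 1: 2/5 = 2/5; row 2: entry 0 ≤ 0; row 3: 17/2 = 17/2. Minimum is 2/5 at row 1 (s1 leaves); pivot element 5.
Divide row 1 by 5; eliminate column c from the other rows.
After both pivots, the entry at constraint row 1, column d is 0.

0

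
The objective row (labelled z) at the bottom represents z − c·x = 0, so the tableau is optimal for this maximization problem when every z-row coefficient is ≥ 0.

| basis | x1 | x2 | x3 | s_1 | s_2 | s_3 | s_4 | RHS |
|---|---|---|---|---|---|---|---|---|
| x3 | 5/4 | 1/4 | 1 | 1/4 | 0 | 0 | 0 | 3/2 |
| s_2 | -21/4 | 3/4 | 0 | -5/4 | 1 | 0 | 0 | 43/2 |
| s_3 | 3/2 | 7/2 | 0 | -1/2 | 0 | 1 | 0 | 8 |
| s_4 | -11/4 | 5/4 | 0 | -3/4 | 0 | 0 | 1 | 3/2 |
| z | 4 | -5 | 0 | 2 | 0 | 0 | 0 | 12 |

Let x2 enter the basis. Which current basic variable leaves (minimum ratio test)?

s_4

Column x2 entries and ratios — x3: (3/2)/(1/4) = 6; s_2: (43/2)/(3/4) = 86/3; s_3: 8/(7/2) = 16/7; s_4: (3/2)/(5/4) = 6/5.
Smallest ratio is 6/5 in the row of s_4, so s_4 leaves.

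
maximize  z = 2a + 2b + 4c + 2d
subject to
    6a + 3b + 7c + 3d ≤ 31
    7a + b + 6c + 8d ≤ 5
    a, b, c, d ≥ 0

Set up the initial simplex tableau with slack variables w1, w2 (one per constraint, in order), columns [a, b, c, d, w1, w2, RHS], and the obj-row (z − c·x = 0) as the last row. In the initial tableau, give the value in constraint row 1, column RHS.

The RHS of constraint 1 is b_1 = 31.

31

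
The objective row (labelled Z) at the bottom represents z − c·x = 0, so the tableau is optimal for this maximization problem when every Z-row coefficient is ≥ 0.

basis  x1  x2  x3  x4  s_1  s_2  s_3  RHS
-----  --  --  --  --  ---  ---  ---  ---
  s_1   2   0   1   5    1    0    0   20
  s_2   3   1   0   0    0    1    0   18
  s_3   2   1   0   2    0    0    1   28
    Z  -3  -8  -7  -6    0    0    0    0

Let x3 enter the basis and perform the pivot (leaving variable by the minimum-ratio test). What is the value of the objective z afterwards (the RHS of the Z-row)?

Ratio test on column x3 — row 1: 20/1 = 20; row 2: entry 0 ≤ 0; row 3: entry 0 ≤ 0. Minimum is 20 at row 1 (s_1 leaves); pivot element 1.
Pivot on row 1; the Z-row RHS becomes 0 − (-7)·20 = 140.

140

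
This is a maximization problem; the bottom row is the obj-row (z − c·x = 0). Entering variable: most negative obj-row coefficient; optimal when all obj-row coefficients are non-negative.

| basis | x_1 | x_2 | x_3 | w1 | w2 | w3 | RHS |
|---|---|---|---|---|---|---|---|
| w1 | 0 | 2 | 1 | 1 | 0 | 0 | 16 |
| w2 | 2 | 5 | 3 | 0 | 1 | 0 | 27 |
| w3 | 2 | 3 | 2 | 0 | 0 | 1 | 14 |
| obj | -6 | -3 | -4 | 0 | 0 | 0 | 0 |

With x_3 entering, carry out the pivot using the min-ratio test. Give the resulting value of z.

Ratio test on column x_3 — row 1: 16/1 = 16; row 2: 27/3 = 9; row 3: 14/2 = 7. Minimum is 7 at row 3 (w3 leaves); pivot element 2.
Pivot on row 3; the obj-row RHS becomes 0 − (-4)·7 = 28.

28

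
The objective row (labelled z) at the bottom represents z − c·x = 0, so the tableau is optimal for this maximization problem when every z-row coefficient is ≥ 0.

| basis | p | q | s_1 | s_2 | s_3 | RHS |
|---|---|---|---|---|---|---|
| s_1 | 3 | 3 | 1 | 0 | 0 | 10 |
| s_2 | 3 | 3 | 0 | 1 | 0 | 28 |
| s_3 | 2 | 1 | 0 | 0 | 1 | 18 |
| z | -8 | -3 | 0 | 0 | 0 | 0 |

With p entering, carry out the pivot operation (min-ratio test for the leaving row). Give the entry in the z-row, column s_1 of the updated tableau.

8/3

Ratio test on column p — row 1: 10/3 = 10/3; row 2: 28/3 = 28/3; row 3: 18/2 = 9. Minimum is 10/3 at row 1 (s_1 leaves); pivot element 3.
Divide row 1 by 3; eliminate column p from the other rows.
z-row update in column s_1: 0 − (-8)·(1/3) = 8/3.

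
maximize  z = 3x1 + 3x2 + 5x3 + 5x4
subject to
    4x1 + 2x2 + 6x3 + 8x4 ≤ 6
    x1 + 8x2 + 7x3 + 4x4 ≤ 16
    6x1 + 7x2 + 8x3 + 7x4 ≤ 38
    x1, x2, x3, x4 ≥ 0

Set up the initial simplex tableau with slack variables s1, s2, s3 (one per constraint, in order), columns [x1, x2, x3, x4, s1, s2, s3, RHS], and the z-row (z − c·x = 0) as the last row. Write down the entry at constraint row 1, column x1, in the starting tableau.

4

Constraint 1 has coefficient 4 on x1.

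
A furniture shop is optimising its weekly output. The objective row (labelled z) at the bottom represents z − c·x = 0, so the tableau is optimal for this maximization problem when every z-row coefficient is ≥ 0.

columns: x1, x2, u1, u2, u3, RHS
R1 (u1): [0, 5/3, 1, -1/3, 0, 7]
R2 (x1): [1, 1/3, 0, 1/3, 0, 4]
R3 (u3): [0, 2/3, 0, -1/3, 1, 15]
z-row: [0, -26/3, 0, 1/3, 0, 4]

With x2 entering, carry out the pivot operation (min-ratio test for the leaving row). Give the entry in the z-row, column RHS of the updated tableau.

Ratio test on column x2 — row 1: 7/(5/3) = 21/5; row 2: 4/(1/3) = 12; row 3: 15/(2/3) = 45/2. Minimum is 21/5 at row 1 (u1 leaves); pivot element 5/3.
Divide row 1 by 5/3; eliminate column x2 from the other rows.
z-row update in column RHS: 4 − (-26/3)·(21/5) = 202/5.

202/5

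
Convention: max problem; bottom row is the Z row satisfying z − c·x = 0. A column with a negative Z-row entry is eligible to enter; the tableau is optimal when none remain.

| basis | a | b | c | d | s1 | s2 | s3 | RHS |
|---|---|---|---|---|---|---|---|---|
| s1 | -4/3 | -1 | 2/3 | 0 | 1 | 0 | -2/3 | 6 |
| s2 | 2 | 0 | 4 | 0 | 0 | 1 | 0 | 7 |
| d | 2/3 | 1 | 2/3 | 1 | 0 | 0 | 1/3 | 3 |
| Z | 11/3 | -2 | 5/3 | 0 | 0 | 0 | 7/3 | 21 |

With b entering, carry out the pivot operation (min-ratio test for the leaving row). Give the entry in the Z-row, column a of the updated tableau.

5

Ratio test on column b — row 1: entry -1 ≤ 0; row 2: entry 0 ≤ 0; row 3: 3/1 = 3. Minimum is 3 at row 3 (d leaves); pivot element 1.
Divide row 3 by 1; eliminate column b from the other rows.
Z-row update in column a: 11/3 − (-2)·(2/3) = 5.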